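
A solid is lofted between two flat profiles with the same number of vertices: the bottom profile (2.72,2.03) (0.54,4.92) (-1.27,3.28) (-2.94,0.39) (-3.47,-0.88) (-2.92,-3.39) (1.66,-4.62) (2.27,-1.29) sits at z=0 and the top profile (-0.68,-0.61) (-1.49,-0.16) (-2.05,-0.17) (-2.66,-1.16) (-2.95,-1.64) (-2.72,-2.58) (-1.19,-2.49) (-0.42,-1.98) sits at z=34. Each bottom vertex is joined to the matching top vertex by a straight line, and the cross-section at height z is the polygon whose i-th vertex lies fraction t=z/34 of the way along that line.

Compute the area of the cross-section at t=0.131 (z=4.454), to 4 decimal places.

Cross-section at t=0.131: each vertex is (1-t)·p0[i] + t·p1[i].
  v1: (1-0.131)·(2.72,2.03) + 0.131·(-0.68,-0.61) = (2.2746,1.6842)
  v2: (1-0.131)·(0.54,4.92) + 0.131·(-1.49,-0.16) = (0.2741,4.2545)
  v3: (1-0.131)·(-1.27,3.28) + 0.131·(-2.05,-0.17) = (-1.3722,2.8281)
  v4: (1-0.131)·(-2.94,0.39) + 0.131·(-2.66,-1.16) = (-2.9033,0.1870)
  v5: (1-0.131)·(-3.47,-0.88) + 0.131·(-2.95,-1.64) = (-3.4019,-0.9796)
  v6: (1-0.131)·(-2.92,-3.39) + 0.131·(-2.72,-2.58) = (-2.8938,-3.2839)
  v7: (1-0.131)·(1.66,-4.62) + 0.131·(-1.19,-2.49) = (1.2866,-4.3410)
  v8: (1-0.131)·(2.27,-1.29) + 0.131·(-0.42,-1.98) = (1.9176,-1.3804)
Shoelace sum Σ(x_i·y_{i+1} − x_{i+1}·y_i):
  i=1: 2.2746·4.2545 − 0.2741·1.6842 = +9.2158 (running +9.2158)
  i=2: 0.2741·2.8281 − -1.3722·4.2545 = +6.6131 (running +15.8288)
  i=3: -1.3722·0.1870 − -2.9033·2.8281 = +7.9542 (running +23.7830)
  i=4: -2.9033·-0.9796 − -3.4019·0.1870 = +3.4800 (running +27.2630)
  i=5: -3.4019·-3.2839 − -2.8938·-0.9796 = +8.3367 (running +35.5997)
  i=6: -2.8938·-4.3410 − 1.2866·-3.2839 = +16.7871 (running +52.3868)
  i=7: 1.2866·-1.3804 − 1.9176·-4.3410 = +6.5482 (running +58.9350)
  i=8: 1.9176·1.6842 − 2.2746·-1.3804 = +6.3694 (running +65.3044)
Area = |Σ|/2 = |65.3044|/2 = 32.6522

Area at t=0.131: 32.6522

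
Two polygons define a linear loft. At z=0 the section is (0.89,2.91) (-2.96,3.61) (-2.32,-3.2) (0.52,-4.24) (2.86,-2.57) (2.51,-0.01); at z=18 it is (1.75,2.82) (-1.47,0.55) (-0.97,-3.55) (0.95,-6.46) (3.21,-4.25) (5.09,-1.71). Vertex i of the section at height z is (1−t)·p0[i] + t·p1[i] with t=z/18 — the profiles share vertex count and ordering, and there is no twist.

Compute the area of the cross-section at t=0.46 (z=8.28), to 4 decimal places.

Cross-section at t=0.46: each vertex is (1-t)·p0[i] + t·p1[i].
  v1: (1-0.46)·(0.89,2.91) + 0.46·(1.75,2.82) = (1.2856,2.8686)
  v2: (1-0.46)·(-2.96,3.61) + 0.46·(-1.47,0.55) = (-2.2746,2.2024)
  v3: (1-0.46)·(-2.32,-3.2) + 0.46·(-0.97,-3.55) = (-1.6990,-3.3610)
  v4: (1-0.46)·(0.52,-4.24) + 0.46·(0.95,-6.46) = (0.7178,-5.2612)
  v5: (1-0.46)·(2.86,-2.57) + 0.46·(3.21,-4.25) = (3.0210,-3.3428)
  v6: (1-0.46)·(2.51,-0.01) + 0.46·(5.09,-1.71) = (3.6968,-0.7920)
Shoelace sum Σ(x_i·y_{i+1} − x_{i+1}·y_i):
  i=1: 1.2856·2.2024 − -2.2746·2.8686 = +9.3563 (running +9.3563)
  i=2: -2.2746·-3.3610 − -1.6990·2.2024 = +11.3868 (running +20.7431)
  i=3: -1.6990·-5.2612 − 0.7178·-3.3610 = +11.3513 (running +32.0944)
  i=4: 0.7178·-3.3428 − 3.0210·-5.2612 = +13.4946 (running +45.5891)
  i=5: 3.0210·-0.7920 − 3.6968·-3.3428 = +9.9650 (running +55.5541)
  i=6: 3.6968·2.8686 − 1.2856·-0.7920 = +11.6228 (running +67.1769)
Area = |Σ|/2 = |67.1769|/2 = 33.5885

Area at t=0.46: 33.5885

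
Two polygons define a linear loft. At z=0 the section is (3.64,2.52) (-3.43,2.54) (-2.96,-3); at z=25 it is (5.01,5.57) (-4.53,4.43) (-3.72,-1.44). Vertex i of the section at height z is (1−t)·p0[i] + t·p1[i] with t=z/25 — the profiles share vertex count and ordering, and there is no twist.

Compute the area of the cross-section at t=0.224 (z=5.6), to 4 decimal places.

Cross-section at t=0.224: each vertex is (1-t)·p0[i] + t·p1[i].
  v1: (1-0.224)·(3.64,2.52) + 0.224·(5.01,5.57) = (3.9469,3.2032)
  v2: (1-0.224)·(-3.43,2.54) + 0.224·(-4.53,4.43) = (-3.6764,2.9634)
  v3: (1-0.224)·(-2.96,-3) + 0.224·(-3.72,-1.44) = (-3.1302,-2.6506)
Shoelace sum Σ(x_i·y_{i+1} − x_{i+1}·y_i):
  i=1: 3.9469·2.9634 − -3.6764·3.2032 = +23.4723 (running +23.4723)
  i=2: -3.6764·-2.6506 − -3.1302·2.9634 = +19.0205 (running +42.4928)
  i=3: -3.1302·3.2032 − 3.9469·-2.6506 = +0.4347 (running +42.9275)
Area = |Σ|/2 = |42.9275|/2 = 21.4637

Area at t=0.224: 21.4637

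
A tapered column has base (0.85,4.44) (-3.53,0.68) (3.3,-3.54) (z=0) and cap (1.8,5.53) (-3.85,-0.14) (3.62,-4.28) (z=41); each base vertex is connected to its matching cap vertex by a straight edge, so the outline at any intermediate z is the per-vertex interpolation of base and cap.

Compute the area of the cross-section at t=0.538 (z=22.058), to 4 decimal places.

Area at t=0.538: 27.7483

Cross-section at t=0.538: each vertex is (1-t)·p0[i] + t·p1[i].
  v1: (1-0.538)·(0.85,4.44) + 0.538·(1.8,5.53) = (1.3611,5.0264)
  v2: (1-0.538)·(-3.53,0.68) + 0.538·(-3.85,-0.14) = (-3.7022,0.2388)
  v3: (1-0.538)·(3.3,-3.54) + 0.538·(3.62,-4.28) = (3.4722,-3.9381)
Shoelace sum Σ(x_i·y_{i+1} − x_{i+1}·y_i):
  i=1: 1.3611·0.2388 − -3.7022·5.0264 = +18.9337 (running +18.9337)
  i=2: -3.7022·-3.9381 − 3.4722·0.2388 = +13.7503 (running +32.6840)
  i=3: 3.4722·5.0264 − 1.3611·-3.9381 = +22.8127 (running +55.4967)
Area = |Σ|/2 = |55.4967|/2 = 27.7483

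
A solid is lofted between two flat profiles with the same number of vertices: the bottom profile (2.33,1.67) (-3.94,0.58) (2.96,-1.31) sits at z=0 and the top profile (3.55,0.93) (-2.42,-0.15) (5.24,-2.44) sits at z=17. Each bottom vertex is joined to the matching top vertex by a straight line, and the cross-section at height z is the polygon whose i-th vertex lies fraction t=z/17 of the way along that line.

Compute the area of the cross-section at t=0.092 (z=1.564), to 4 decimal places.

Cross-section at t=0.092: each vertex is (1-t)·p0[i] + t·p1[i].
  v1: (1-0.092)·(2.33,1.67) + 0.092·(3.55,0.93) = (2.4422,1.6019)
  v2: (1-0.092)·(-3.94,0.58) + 0.092·(-2.42,-0.15) = (-3.8002,0.5128)
  v3: (1-0.092)·(2.96,-1.31) + 0.092·(5.24,-2.44) = (3.1698,-1.4140)
Shoelace sum Σ(x_i·y_{i+1} − x_{i+1}·y_i):
  i=1: 2.4422·0.5128 − -3.8002·1.6019 = +7.3400 (running +7.3400)
  i=2: -3.8002·-1.4140 − 3.1698·0.5128 = +3.7477 (running +11.0877)
  i=3: 3.1698·1.6019 − 2.4422·-1.4140 = +8.5309 (running +19.6187)
Area = |Σ|/2 = |19.6187|/2 = 9.8093

Area at t=0.092: 9.8093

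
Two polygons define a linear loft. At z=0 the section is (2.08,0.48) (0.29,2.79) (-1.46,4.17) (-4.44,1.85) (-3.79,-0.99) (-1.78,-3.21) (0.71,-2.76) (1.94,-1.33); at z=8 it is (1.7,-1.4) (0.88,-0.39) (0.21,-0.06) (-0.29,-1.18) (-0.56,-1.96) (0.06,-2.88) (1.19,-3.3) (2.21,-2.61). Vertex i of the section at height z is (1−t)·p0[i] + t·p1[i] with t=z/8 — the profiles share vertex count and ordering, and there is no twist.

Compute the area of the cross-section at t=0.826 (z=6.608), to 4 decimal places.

Area at t=0.826: 8.2906

Cross-section at t=0.826: each vertex is (1-t)·p0[i] + t·p1[i].
  v1: (1-0.826)·(2.08,0.48) + 0.826·(1.7,-1.4) = (1.7661,-1.0729)
  v2: (1-0.826)·(0.29,2.79) + 0.826·(0.88,-0.39) = (0.7773,0.1633)
  v3: (1-0.826)·(-1.46,4.17) + 0.826·(0.21,-0.06) = (-0.0806,0.6760)
  v4: (1-0.826)·(-4.44,1.85) + 0.826·(-0.29,-1.18) = (-1.0121,-0.6528)
  v5: (1-0.826)·(-3.79,-0.99) + 0.826·(-0.56,-1.96) = (-1.1220,-1.7912)
  v6: (1-0.826)·(-1.78,-3.21) + 0.826·(0.06,-2.88) = (-0.2602,-2.9374)
  v7: (1-0.826)·(0.71,-2.76) + 0.826·(1.19,-3.3) = (1.1065,-3.2060)
  v8: (1-0.826)·(1.94,-1.33) + 0.826·(2.21,-2.61) = (2.1630,-2.3873)
Shoelace sum Σ(x_i·y_{i+1} − x_{i+1}·y_i):
  i=1: 1.7661·0.1633 − 0.7773·-1.0729 = +1.1224 (running +1.1224)
  i=2: 0.7773·0.6760 − -0.0806·0.1633 = +0.5387 (running +1.6611)
  i=3: -0.0806·-0.6528 − -1.0121·0.6760 = +0.7368 (running +2.3979)
  i=4: -1.0121·-1.7912 − -1.1220·-0.6528 = +1.0805 (running +3.4784)
  i=5: -1.1220·-2.9374 − -0.2602·-1.7912 = +2.8298 (running +6.3082)
  i=6: -0.2602·-3.2060 − 1.1065·-2.9374 = +4.0843 (running +10.3925)
  i=7: 1.1065·-2.3873 − 2.1630·-3.2060 = +4.2933 (running +14.6857)
  i=8: 2.1630·-1.0729 − 1.7661·-2.3873 = +1.8956 (running +16.5813)
Area = |Σ|/2 = |16.5813|/2 = 8.2906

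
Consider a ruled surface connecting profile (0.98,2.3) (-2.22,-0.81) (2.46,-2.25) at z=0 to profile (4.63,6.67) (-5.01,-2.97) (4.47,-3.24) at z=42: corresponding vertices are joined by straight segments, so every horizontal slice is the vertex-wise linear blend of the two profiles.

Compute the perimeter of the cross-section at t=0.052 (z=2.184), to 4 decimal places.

Cross-section at t=0.052: each vertex is (1-t)·p0[i] + t·p1[i].
  v1: (1-0.052)·(0.98,2.3) + 0.052·(4.63,6.67) = (1.1698,2.5272)
  v2: (1-0.052)·(-2.22,-0.81) + 0.052·(-5.01,-2.97) = (-2.3651,-0.9223)
  v3: (1-0.052)·(2.46,-2.25) + 0.052·(4.47,-3.24) = (2.5645,-2.3015)
Perimeter = Σ |v_{i+1} − v_i|:
  edge 1→2: √(-3.5349² + -3.4496²) = 4.9391 (running 4.9391)
  edge 2→3: √(4.9296² + -1.3792²) = 5.1189 (running 10.0580)
  edge 3→1: √(-1.3947² + 4.8287²) = 5.0261 (running 15.0841)
Perimeter = 15.0841

Perimeter at t=0.052: 15.0841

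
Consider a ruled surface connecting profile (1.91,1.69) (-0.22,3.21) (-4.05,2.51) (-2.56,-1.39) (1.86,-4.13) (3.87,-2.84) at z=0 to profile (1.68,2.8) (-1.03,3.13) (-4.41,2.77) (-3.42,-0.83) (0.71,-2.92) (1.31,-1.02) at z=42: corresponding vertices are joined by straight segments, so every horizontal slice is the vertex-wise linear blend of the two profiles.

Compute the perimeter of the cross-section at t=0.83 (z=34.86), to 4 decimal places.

Perimeter at t=0.83: 20.5996

Cross-section at t=0.83: each vertex is (1-t)·p0[i] + t·p1[i].
  v1: (1-0.83)·(1.91,1.69) + 0.83·(1.68,2.8) = (1.7191,2.6113)
  v2: (1-0.83)·(-0.22,3.21) + 0.83·(-1.03,3.13) = (-0.8923,3.1436)
  v3: (1-0.83)·(-4.05,2.51) + 0.83·(-4.41,2.77) = (-4.3488,2.7258)
  v4: (1-0.83)·(-2.56,-1.39) + 0.83·(-3.42,-0.83) = (-3.2738,-0.9252)
  v5: (1-0.83)·(1.86,-4.13) + 0.83·(0.71,-2.92) = (0.9055,-3.1257)
  v6: (1-0.83)·(3.87,-2.84) + 0.83·(1.31,-1.02) = (1.7452,-1.3294)
Perimeter = Σ |v_{i+1} − v_i|:
  edge 1→2: √(-2.6114² + 0.5323²) = 2.6651 (running 2.6651)
  edge 2→3: √(-3.4565² + -0.4178²) = 3.4817 (running 6.1468)
  edge 3→4: √(1.0750² + -3.6510²) = 3.8060 (running 9.9527)
  edge 4→5: √(4.1793² + -2.2005²) = 4.7232 (running 14.6759)
  edge 5→6: √(0.8397² + 1.7963²) = 1.9829 (running 16.6588)
  edge 6→1: √(-0.0261² + 3.9407²) = 3.9408 (running 20.5996)
Perimeter = 20.5996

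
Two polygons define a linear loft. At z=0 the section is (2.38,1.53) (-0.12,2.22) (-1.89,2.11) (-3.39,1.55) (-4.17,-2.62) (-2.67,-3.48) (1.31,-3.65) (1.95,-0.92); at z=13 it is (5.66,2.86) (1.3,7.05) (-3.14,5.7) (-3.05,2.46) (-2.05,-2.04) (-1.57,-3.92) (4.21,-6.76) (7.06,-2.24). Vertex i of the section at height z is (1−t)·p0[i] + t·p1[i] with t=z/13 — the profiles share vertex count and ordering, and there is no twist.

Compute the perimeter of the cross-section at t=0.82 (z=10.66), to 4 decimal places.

Cross-section at t=0.82: each vertex is (1-t)·p0[i] + t·p1[i].
  v1: (1-0.82)·(2.38,1.53) + 0.82·(5.66,2.86) = (5.0696,2.6206)
  v2: (1-0.82)·(-0.12,2.22) + 0.82·(1.3,7.05) = (1.0444,6.1806)
  v3: (1-0.82)·(-1.89,2.11) + 0.82·(-3.14,5.7) = (-2.9150,5.0538)
  v4: (1-0.82)·(-3.39,1.55) + 0.82·(-3.05,2.46) = (-3.1112,2.2962)
  v5: (1-0.82)·(-4.17,-2.62) + 0.82·(-2.05,-2.04) = (-2.4316,-2.1444)
  v6: (1-0.82)·(-2.67,-3.48) + 0.82·(-1.57,-3.92) = (-1.7680,-3.8408)
  v7: (1-0.82)·(1.31,-3.65) + 0.82·(4.21,-6.76) = (3.6880,-6.2002)
  v8: (1-0.82)·(1.95,-0.92) + 0.82·(7.06,-2.24) = (6.1402,-2.0024)
Perimeter = Σ |v_{i+1} − v_i|:
  edge 1→2: √(-4.0252² + 3.5600²) = 5.3736 (running 5.3736)
  edge 2→3: √(-3.9594² + -1.1268²) = 4.1166 (running 9.4902)
  edge 3→4: √(-0.1962² + -2.7576²) = 2.7646 (running 12.2548)
  edge 4→5: √(0.6796² + -4.4406²) = 4.4923 (running 16.7471)
  edge 5→6: √(0.6636² + -1.6964²) = 1.8216 (running 18.5687)
  edge 6→7: √(5.4560² + -2.3594²) = 5.9443 (running 24.5130)
  edge 7→8: √(2.4522² + 4.1978²) = 4.8616 (running 29.3746)
  edge 8→1: √(-1.0706² + 4.6230²) = 4.7453 (running 34.1199)
Perimeter = 34.1199

Perimeter at t=0.82: 34.1199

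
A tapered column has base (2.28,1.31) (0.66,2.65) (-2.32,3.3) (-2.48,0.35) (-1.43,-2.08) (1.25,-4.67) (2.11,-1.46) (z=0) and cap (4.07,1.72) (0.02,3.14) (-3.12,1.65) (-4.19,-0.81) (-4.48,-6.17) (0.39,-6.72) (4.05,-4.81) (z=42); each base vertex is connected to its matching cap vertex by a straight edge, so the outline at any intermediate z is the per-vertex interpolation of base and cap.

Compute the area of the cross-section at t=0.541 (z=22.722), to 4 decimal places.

Area at t=0.541: 46.4108

Cross-section at t=0.541: each vertex is (1-t)·p0[i] + t·p1[i].
  v1: (1-0.541)·(2.28,1.31) + 0.541·(4.07,1.72) = (3.2484,1.5318)
  v2: (1-0.541)·(0.66,2.65) + 0.541·(0.02,3.14) = (0.3138,2.9151)
  v3: (1-0.541)·(-2.32,3.3) + 0.541·(-3.12,1.65) = (-2.7528,2.4073)
  v4: (1-0.541)·(-2.48,0.35) + 0.541·(-4.19,-0.81) = (-3.4051,-0.2776)
  v5: (1-0.541)·(-1.43,-2.08) + 0.541·(-4.48,-6.17) = (-3.0801,-4.2927)
  v6: (1-0.541)·(1.25,-4.67) + 0.541·(0.39,-6.72) = (0.7847,-5.7790)
  v7: (1-0.541)·(2.11,-1.46) + 0.541·(4.05,-4.81) = (3.1595,-3.2723)
Shoelace sum Σ(x_i·y_{i+1} − x_{i+1}·y_i):
  i=1: 3.2484·2.9151 − 0.3138·1.5318 = +8.9887 (running +8.9887)
  i=2: 0.3138·2.4073 − -2.7528·2.9151 = +8.7800 (running +17.7687)
  i=3: -2.7528·-0.2776 − -3.4051·2.4073 = +8.9614 (running +26.7301)
  i=4: -3.4051·-4.2927 − -3.0801·-0.2776 = +13.7622 (running +40.4923)
  i=5: -3.0801·-5.7790 − 0.7847·-4.2927 = +21.1684 (running +61.6607)
  i=6: 0.7847·-3.2723 − 3.1595·-5.7790 = +15.6912 (running +77.3519)
  i=7: 3.1595·1.5318 − 3.2484·-3.2723 = +15.4697 (running +92.8215)
Area = |Σ|/2 = |92.8215|/2 = 46.4108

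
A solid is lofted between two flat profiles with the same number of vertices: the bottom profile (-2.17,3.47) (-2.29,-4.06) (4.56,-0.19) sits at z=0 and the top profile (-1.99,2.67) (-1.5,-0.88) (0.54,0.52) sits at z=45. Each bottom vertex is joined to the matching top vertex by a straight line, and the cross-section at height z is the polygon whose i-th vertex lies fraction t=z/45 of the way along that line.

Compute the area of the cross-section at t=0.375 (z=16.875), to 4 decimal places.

Cross-section at t=0.375: each vertex is (1-t)·p0[i] + t·p1[i].
  v1: (1-0.375)·(-2.17,3.47) + 0.375·(-1.99,2.67) = (-2.1025,3.1700)
  v2: (1-0.375)·(-2.29,-4.06) + 0.375·(-1.5,-0.88) = (-1.9937,-2.8675)
  v3: (1-0.375)·(4.56,-0.19) + 0.375·(0.54,0.52) = (3.0525,0.0763)
Shoelace sum Σ(x_i·y_{i+1} − x_{i+1}·y_i):
  i=1: -2.1025·-2.8675 − -1.9937·3.1700 = +12.3491 (running +12.3491)
  i=2: -1.9937·0.0763 − 3.0525·-2.8675 = +8.6010 (running +20.9501)
  i=3: 3.0525·3.1700 − -2.1025·0.0763 = +9.8367 (running +30.7869)
Area = |Σ|/2 = |30.7869|/2 = 15.3934

Area at t=0.375: 15.3934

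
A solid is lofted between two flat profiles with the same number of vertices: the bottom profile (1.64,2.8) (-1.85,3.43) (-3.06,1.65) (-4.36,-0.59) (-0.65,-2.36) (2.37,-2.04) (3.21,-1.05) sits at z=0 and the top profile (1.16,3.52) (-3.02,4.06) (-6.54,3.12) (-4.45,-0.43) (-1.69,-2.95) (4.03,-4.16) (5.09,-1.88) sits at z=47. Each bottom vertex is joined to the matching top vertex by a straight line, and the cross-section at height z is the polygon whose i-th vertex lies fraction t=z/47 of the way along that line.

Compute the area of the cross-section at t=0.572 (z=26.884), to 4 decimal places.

Cross-section at t=0.572: each vertex is (1-t)·p0[i] + t·p1[i].
  v1: (1-0.572)·(1.64,2.8) + 0.572·(1.16,3.52) = (1.3654,3.2118)
  v2: (1-0.572)·(-1.85,3.43) + 0.572·(-3.02,4.06) = (-2.5192,3.7904)
  v3: (1-0.572)·(-3.06,1.65) + 0.572·(-6.54,3.12) = (-5.0506,2.4908)
  v4: (1-0.572)·(-4.36,-0.59) + 0.572·(-4.45,-0.43) = (-4.4115,-0.4985)
  v5: (1-0.572)·(-0.65,-2.36) + 0.572·(-1.69,-2.95) = (-1.2449,-2.6975)
  v6: (1-0.572)·(2.37,-2.04) + 0.572·(4.03,-4.16) = (3.3195,-3.2526)
  v7: (1-0.572)·(3.21,-1.05) + 0.572·(5.09,-1.88) = (4.2854,-1.5248)
Shoelace sum Σ(x_i·y_{i+1} − x_{i+1}·y_i):
  i=1: 1.3654·3.7904 − -2.5192·3.2118 = +13.2669 (running +13.2669)
  i=2: -2.5192·2.4908 − -5.0506·3.7904 = +12.8684 (running +26.1353)
  i=3: -5.0506·-0.4985 − -4.4115·2.4908 = +13.5059 (running +39.6412)
  i=4: -4.4115·-2.6975 − -1.2449·-0.4985 = +11.2793 (running +50.9205)
  i=5: -1.2449·-3.2526 − 3.3195·-2.6975 = +13.0035 (running +63.9240)
  i=6: 3.3195·-1.5248 − 4.2854·-3.2526 = +8.8773 (running +72.8013)
  i=7: 4.2854·3.2118 − 1.3654·-1.5248 = +15.8459 (running +88.6472)
Area = |Σ|/2 = |88.6472|/2 = 44.3236

Area at t=0.572: 44.3236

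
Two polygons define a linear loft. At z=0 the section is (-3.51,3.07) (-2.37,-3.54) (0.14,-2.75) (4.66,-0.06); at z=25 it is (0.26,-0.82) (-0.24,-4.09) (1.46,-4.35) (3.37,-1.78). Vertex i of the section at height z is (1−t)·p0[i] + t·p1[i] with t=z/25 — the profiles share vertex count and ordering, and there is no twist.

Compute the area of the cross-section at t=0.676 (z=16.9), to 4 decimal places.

Cross-section at t=0.676: each vertex is (1-t)·p0[i] + t·p1[i].
  v1: (1-0.676)·(-3.51,3.07) + 0.676·(0.26,-0.82) = (-0.9615,0.4404)
  v2: (1-0.676)·(-2.37,-3.54) + 0.676·(-0.24,-4.09) = (-0.9301,-3.9118)
  v3: (1-0.676)·(0.14,-2.75) + 0.676·(1.46,-4.35) = (1.0323,-3.8316)
  v4: (1-0.676)·(4.66,-0.06) + 0.676·(3.37,-1.78) = (3.7880,-1.2227)
Shoelace sum Σ(x_i·y_{i+1} − x_{i+1}·y_i):
  i=1: -0.9615·-3.9118 − -0.9301·0.4404 = +4.1707 (running +4.1707)
  i=2: -0.9301·-3.8316 − 1.0323·-3.9118 = +7.6021 (running +11.7728)
  i=3: 1.0323·-1.2227 − 3.7880·-3.8316 = +13.2517 (running +25.0245)
  i=4: 3.7880·0.4404 − -0.9615·-1.2227 = +0.4924 (running +25.5169)
Area = |Σ|/2 = |25.5169|/2 = 12.7585

Area at t=0.676: 12.7585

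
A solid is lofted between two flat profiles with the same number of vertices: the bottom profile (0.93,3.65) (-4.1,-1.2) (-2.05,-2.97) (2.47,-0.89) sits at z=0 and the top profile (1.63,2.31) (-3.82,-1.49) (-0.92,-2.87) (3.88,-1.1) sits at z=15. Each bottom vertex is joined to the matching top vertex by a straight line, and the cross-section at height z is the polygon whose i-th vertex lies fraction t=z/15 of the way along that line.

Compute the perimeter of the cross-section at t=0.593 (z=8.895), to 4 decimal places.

Perimeter at t=0.593: 19.1384

Cross-section at t=0.593: each vertex is (1-t)·p0[i] + t·p1[i].
  v1: (1-0.593)·(0.93,3.65) + 0.593·(1.63,2.31) = (1.3451,2.8554)
  v2: (1-0.593)·(-4.1,-1.2) + 0.593·(-3.82,-1.49) = (-3.9340,-1.3720)
  v3: (1-0.593)·(-2.05,-2.97) + 0.593·(-0.92,-2.87) = (-1.3799,-2.9107)
  v4: (1-0.593)·(2.47,-0.89) + 0.593·(3.88,-1.1) = (3.3061,-1.0145)
Perimeter = Σ |v_{i+1} − v_i|:
  edge 1→2: √(-5.2791² + -4.2274²) = 6.7631 (running 6.7631)
  edge 2→3: √(2.5540² + -1.5387²) = 2.9818 (running 9.7448)
  edge 3→4: √(4.6860² + 1.8962²) = 5.0551 (running 14.8000)
  edge 4→1: √(-1.9610² + 3.8699²) = 4.3384 (running 19.1384)
Perimeter = 19.1384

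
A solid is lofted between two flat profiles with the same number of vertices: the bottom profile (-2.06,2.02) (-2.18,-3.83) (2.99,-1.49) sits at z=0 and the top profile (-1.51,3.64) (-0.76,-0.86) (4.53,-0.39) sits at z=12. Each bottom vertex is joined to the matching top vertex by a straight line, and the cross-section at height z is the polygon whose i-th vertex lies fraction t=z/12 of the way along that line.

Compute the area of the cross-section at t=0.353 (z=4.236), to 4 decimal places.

Area at t=0.353: 14.1613

Cross-section at t=0.353: each vertex is (1-t)·p0[i] + t·p1[i].
  v1: (1-0.353)·(-2.06,2.02) + 0.353·(-1.51,3.64) = (-1.8659,2.5919)
  v2: (1-0.353)·(-2.18,-3.83) + 0.353·(-0.76,-0.86) = (-1.6787,-2.7816)
  v3: (1-0.353)·(2.99,-1.49) + 0.353·(4.53,-0.39) = (3.5336,-1.1017)
Shoelace sum Σ(x_i·y_{i+1} − x_{i+1}·y_i):
  i=1: -1.8659·-2.7816 − -1.6787·2.5919 = +9.5411 (running +9.5411)
  i=2: -1.6787·-1.1017 − 3.5336·-2.7816 = +11.6785 (running +21.2196)
  i=3: 3.5336·2.5919 − -1.8659·-1.1017 = +7.1030 (running +28.3227)
Area = |Σ|/2 = |28.3227|/2 = 14.1613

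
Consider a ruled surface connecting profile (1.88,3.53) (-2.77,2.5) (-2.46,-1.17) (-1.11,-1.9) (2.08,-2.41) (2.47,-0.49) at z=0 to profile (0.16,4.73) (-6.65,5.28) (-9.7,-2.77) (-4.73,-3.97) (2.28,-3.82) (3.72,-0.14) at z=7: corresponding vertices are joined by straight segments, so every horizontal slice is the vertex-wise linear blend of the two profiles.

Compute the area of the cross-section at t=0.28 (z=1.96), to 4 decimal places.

Area at t=0.28: 38.9548

Cross-section at t=0.28: each vertex is (1-t)·p0[i] + t·p1[i].
  v1: (1-0.28)·(1.88,3.53) + 0.28·(0.16,4.73) = (1.3984,3.8660)
  v2: (1-0.28)·(-2.77,2.5) + 0.28·(-6.65,5.28) = (-3.8564,3.2784)
  v3: (1-0.28)·(-2.46,-1.17) + 0.28·(-9.7,-2.77) = (-4.4872,-1.6180)
  v4: (1-0.28)·(-1.11,-1.9) + 0.28·(-4.73,-3.97) = (-2.1236,-2.4796)
  v5: (1-0.28)·(2.08,-2.41) + 0.28·(2.28,-3.82) = (2.1360,-2.8048)
  v6: (1-0.28)·(2.47,-0.49) + 0.28·(3.72,-0.14) = (2.8200,-0.3920)
Shoelace sum Σ(x_i·y_{i+1} − x_{i+1}·y_i):
  i=1: 1.3984·3.2784 − -3.8564·3.8660 = +19.4934 (running +19.4934)
  i=2: -3.8564·-1.6180 − -4.4872·3.2784 = +20.9505 (running +40.4438)
  i=3: -4.4872·-2.4796 − -2.1236·-1.6180 = +7.6905 (running +48.1343)
  i=4: -2.1236·-2.8048 − 2.1360·-2.4796 = +11.2527 (running +59.3870)
  i=5: 2.1360·-0.3920 − 2.8200·-2.8048 = +7.0722 (running +66.4592)
  i=6: 2.8200·3.8660 − 1.3984·-0.3920 = +11.4503 (running +77.9095)
Area = |Σ|/2 = |77.9095|/2 = 38.9548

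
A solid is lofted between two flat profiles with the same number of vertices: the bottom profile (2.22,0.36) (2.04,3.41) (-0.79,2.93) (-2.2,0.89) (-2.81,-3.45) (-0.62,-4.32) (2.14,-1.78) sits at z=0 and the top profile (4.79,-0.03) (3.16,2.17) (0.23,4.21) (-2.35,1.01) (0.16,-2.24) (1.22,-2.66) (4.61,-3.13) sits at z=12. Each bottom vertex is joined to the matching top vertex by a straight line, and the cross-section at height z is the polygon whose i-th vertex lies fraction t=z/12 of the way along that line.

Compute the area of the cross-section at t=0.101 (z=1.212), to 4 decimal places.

Area at t=0.101: 28.6702

Cross-section at t=0.101: each vertex is (1-t)·p0[i] + t·p1[i].
  v1: (1-0.101)·(2.22,0.36) + 0.101·(4.79,-0.03) = (2.4796,0.3206)
  v2: (1-0.101)·(2.04,3.41) + 0.101·(3.16,2.17) = (2.1531,3.2848)
  v3: (1-0.101)·(-0.79,2.93) + 0.101·(0.23,4.21) = (-0.6870,3.0593)
  v4: (1-0.101)·(-2.2,0.89) + 0.101·(-2.35,1.01) = (-2.2152,0.9021)
  v5: (1-0.101)·(-2.81,-3.45) + 0.101·(0.16,-2.24) = (-2.5100,-3.3278)
  v6: (1-0.101)·(-0.62,-4.32) + 0.101·(1.22,-2.66) = (-0.4342,-4.1523)
  v7: (1-0.101)·(2.14,-1.78) + 0.101·(4.61,-3.13) = (2.3895,-1.9163)
Shoelace sum Σ(x_i·y_{i+1} − x_{i+1}·y_i):
  i=1: 2.4796·3.2848 − 2.1531·0.3206 = +7.4545 (running +7.4545)
  i=2: 2.1531·3.0593 − -0.6870·3.2848 = +8.8436 (running +16.2980)
  i=3: -0.6870·0.9021 − -2.2152·3.0593 = +6.1570 (running +22.4551)
  i=4: -2.2152·-3.3278 − -2.5100·0.9021 = +9.6359 (running +32.0910)
  i=5: -2.5100·-4.1523 − -0.4342·-3.3278 = +8.9777 (running +41.0687)
  i=6: -0.4342·-1.9163 − 2.3895·-4.1523 = +10.7539 (running +51.8226)
  i=7: 2.3895·0.3206 − 2.4796·-1.9163 = +5.5178 (running +57.3404)
Area = |Σ|/2 = |57.3404|/2 = 28.6702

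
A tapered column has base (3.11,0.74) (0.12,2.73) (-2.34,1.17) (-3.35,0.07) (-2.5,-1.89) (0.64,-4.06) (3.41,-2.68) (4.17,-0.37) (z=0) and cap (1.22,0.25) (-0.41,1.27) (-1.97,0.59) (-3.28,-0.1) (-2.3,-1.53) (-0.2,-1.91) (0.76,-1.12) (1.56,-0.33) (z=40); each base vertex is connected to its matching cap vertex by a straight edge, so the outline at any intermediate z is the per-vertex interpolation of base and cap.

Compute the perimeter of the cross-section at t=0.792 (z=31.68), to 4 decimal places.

Perimeter at t=0.792: 13.7590

Cross-section at t=0.792: each vertex is (1-t)·p0[i] + t·p1[i].
  v1: (1-0.792)·(3.11,0.74) + 0.792·(1.22,0.25) = (1.6131,0.3519)
  v2: (1-0.792)·(0.12,2.73) + 0.792·(-0.41,1.27) = (-0.2998,1.5737)
  v3: (1-0.792)·(-2.34,1.17) + 0.792·(-1.97,0.59) = (-2.0470,0.7106)
  v4: (1-0.792)·(-3.35,0.07) + 0.792·(-3.28,-0.1) = (-3.2946,-0.0646)
  v5: (1-0.792)·(-2.5,-1.89) + 0.792·(-2.3,-1.53) = (-2.3416,-1.6049)
  v6: (1-0.792)·(0.64,-4.06) + 0.792·(-0.2,-1.91) = (-0.0253,-2.3572)
  v7: (1-0.792)·(3.41,-2.68) + 0.792·(0.76,-1.12) = (1.3112,-1.4445)
  v8: (1-0.792)·(4.17,-0.37) + 0.792·(1.56,-0.33) = (2.1029,-0.3383)
Perimeter = Σ |v_{i+1} − v_i|:
  edge 1→2: √(-1.9129² + 1.2218²) = 2.2698 (running 2.2698)
  edge 2→3: √(-1.7472² + -0.8630²) = 1.9487 (running 4.2185)
  edge 3→4: √(-1.2476² + -0.7753²) = 1.4689 (running 5.6874)
  edge 4→5: √(0.9530² + -1.5402²) = 1.8112 (running 7.4986)
  edge 5→6: √(2.3163² + -0.7523²) = 2.4354 (running 9.9340)
  edge 6→7: √(1.3365² + 0.9127²) = 1.6184 (running 11.5524)
  edge 7→8: √(0.7917² + 1.1062²) = 1.3603 (running 12.9127)
  edge 8→1: √(-0.4898² + 0.6902²) = 0.8463 (running 13.7590)
Perimeter = 13.7590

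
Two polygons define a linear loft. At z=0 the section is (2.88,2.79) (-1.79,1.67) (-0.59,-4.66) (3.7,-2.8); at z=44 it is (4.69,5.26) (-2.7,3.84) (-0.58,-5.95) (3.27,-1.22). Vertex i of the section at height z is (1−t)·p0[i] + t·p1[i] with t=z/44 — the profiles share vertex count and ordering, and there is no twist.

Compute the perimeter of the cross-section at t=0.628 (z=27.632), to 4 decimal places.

Perimeter at t=0.628: 26.8080

Cross-section at t=0.628: each vertex is (1-t)·p0[i] + t·p1[i].
  v1: (1-0.628)·(2.88,2.79) + 0.628·(4.69,5.26) = (4.0167,4.3412)
  v2: (1-0.628)·(-1.79,1.67) + 0.628·(-2.7,3.84) = (-2.3615,3.0328)
  v3: (1-0.628)·(-0.59,-4.66) + 0.628·(-0.58,-5.95) = (-0.5837,-5.4701)
  v4: (1-0.628)·(3.7,-2.8) + 0.628·(3.27,-1.22) = (3.4300,-1.8078)
Perimeter = Σ |v_{i+1} − v_i|:
  edge 1→2: √(-6.3782² + -1.3084²) = 6.5110 (running 6.5110)
  edge 2→3: √(1.7778² + -8.5029²) = 8.6867 (running 15.1977)
  edge 3→4: √(4.0137² + 3.6624²) = 5.4335 (running 20.6312)
  edge 4→1: √(0.5867² + 6.1489²) = 6.1768 (running 26.8080)
Perimeter = 26.8080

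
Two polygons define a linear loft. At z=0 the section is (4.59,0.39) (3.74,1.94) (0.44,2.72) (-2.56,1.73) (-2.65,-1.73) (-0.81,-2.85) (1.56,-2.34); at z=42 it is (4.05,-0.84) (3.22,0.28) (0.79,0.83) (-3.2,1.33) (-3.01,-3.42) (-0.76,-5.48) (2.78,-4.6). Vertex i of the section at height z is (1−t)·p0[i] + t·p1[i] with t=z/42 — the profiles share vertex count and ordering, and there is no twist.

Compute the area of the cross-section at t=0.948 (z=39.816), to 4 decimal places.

Cross-section at t=0.948: each vertex is (1-t)·p0[i] + t·p1[i].
  v1: (1-0.948)·(4.59,0.39) + 0.948·(4.05,-0.84) = (4.0781,-0.7760)
  v2: (1-0.948)·(3.74,1.94) + 0.948·(3.22,0.28) = (3.2470,0.3663)
  v3: (1-0.948)·(0.44,2.72) + 0.948·(0.79,0.83) = (0.7718,0.9283)
  v4: (1-0.948)·(-2.56,1.73) + 0.948·(-3.2,1.33) = (-3.1667,1.3508)
  v5: (1-0.948)·(-2.65,-1.73) + 0.948·(-3.01,-3.42) = (-2.9913,-3.3321)
  v6: (1-0.948)·(-0.81,-2.85) + 0.948·(-0.76,-5.48) = (-0.7626,-5.3432)
  v7: (1-0.948)·(1.56,-2.34) + 0.948·(2.78,-4.6) = (2.7166,-4.4825)
Shoelace sum Σ(x_i·y_{i+1} − x_{i+1}·y_i):
  i=1: 4.0781·0.3663 − 3.2470·-0.7760 = +4.0137 (running +4.0137)
  i=2: 3.2470·0.9283 − 0.7718·0.3663 = +2.7314 (running +6.7452)
  i=3: 0.7718·1.3508 − -3.1667·0.9283 = +3.9822 (running +10.7273)
  i=4: -3.1667·-3.3321 − -2.9913·1.3508 = +14.5925 (running +25.3198)
  i=5: -2.9913·-5.3432 − -0.7626·-3.3321 = +13.4421 (running +38.7619)
  i=6: -0.7626·-4.4825 − 2.7166·-5.3432 = +17.9336 (running +56.6954)
  i=7: 2.7166·-0.7760 − 4.0781·-4.4825 = +16.1718 (running +72.8672)
Area = |Σ|/2 = |72.8672|/2 = 36.4336

Area at t=0.948: 36.4336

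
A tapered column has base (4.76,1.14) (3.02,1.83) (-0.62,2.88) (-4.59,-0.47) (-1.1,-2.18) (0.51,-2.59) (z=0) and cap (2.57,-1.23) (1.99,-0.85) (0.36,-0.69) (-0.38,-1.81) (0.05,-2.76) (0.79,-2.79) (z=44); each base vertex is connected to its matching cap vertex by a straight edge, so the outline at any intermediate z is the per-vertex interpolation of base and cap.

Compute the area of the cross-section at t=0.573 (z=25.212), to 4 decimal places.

Area at t=0.573: 11.3158

Cross-section at t=0.573: each vertex is (1-t)·p0[i] + t·p1[i].
  v1: (1-0.573)·(4.76,1.14) + 0.573·(2.57,-1.23) = (3.5051,-0.2180)
  v2: (1-0.573)·(3.02,1.83) + 0.573·(1.99,-0.85) = (2.4298,0.2944)
  v3: (1-0.573)·(-0.62,2.88) + 0.573·(0.36,-0.69) = (-0.0585,0.8344)
  v4: (1-0.573)·(-4.59,-0.47) + 0.573·(-0.38,-1.81) = (-2.1777,-1.2378)
  v5: (1-0.573)·(-1.1,-2.18) + 0.573·(0.05,-2.76) = (-0.4411,-2.5123)
  v6: (1-0.573)·(0.51,-2.59) + 0.573·(0.79,-2.79) = (0.6704,-2.7046)
Shoelace sum Σ(x_i·y_{i+1} − x_{i+1}·y_i):
  i=1: 3.5051·0.2944 − 2.4298·-0.2180 = +1.5615 (running +1.5615)
  i=2: 2.4298·0.8344 − -0.0585·0.2944 = +2.0446 (running +3.6061)
  i=3: -0.0585·-1.2378 − -2.1777·0.8344 = +1.8894 (running +5.4955)
  i=4: -2.1777·-2.5123 − -0.4411·-1.2378 = +4.9251 (running +10.4206)
  i=5: -0.4411·-2.7046 − 0.6704·-2.5123 = +2.8772 (running +13.2978)
  i=6: 0.6704·-0.2180 − 3.5051·-2.7046 = +9.3338 (running +22.6317)
Area = |Σ|/2 = |22.6317|/2 = 11.3158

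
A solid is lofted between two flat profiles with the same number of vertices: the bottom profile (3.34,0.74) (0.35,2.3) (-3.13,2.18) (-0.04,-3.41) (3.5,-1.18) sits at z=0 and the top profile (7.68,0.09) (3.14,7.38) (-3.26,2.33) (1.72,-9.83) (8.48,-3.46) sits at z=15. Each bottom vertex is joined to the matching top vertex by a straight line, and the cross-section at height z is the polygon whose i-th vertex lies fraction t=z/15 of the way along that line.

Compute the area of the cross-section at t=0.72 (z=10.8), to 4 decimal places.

Cross-section at t=0.72: each vertex is (1-t)·p0[i] + t·p1[i].
  v1: (1-0.72)·(3.34,0.74) + 0.72·(7.68,0.09) = (6.4648,0.2720)
  v2: (1-0.72)·(0.35,2.3) + 0.72·(3.14,7.38) = (2.3588,5.9576)
  v3: (1-0.72)·(-3.13,2.18) + 0.72·(-3.26,2.33) = (-3.2236,2.2880)
  v4: (1-0.72)·(-0.04,-3.41) + 0.72·(1.72,-9.83) = (1.2272,-8.0324)
  v5: (1-0.72)·(3.5,-1.18) + 0.72·(8.48,-3.46) = (7.0856,-2.8216)
Shoelace sum Σ(x_i·y_{i+1} − x_{i+1}·y_i):
  i=1: 6.4648·5.9576 − 2.3588·0.2720 = +37.8731 (running +37.8731)
  i=2: 2.3588·2.2880 − -3.2236·5.9576 = +24.6019 (running +62.4750)
  i=3: -3.2236·-8.0324 − 1.2272·2.2880 = +23.0854 (running +85.5604)
  i=4: 1.2272·-2.8216 − 7.0856·-8.0324 = +53.4517 (running +139.0121)
  i=5: 7.0856·0.2720 − 6.4648·-2.8216 = +20.1684 (running +159.1804)
Area = |Σ|/2 = |159.1804|/2 = 79.5902

Area at t=0.72: 79.5902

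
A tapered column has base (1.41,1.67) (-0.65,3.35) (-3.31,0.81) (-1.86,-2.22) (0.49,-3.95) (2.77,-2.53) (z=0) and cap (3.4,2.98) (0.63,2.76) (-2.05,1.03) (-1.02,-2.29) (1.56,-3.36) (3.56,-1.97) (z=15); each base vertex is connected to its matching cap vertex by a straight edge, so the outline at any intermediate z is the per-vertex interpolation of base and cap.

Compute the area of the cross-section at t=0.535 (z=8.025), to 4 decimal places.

Cross-section at t=0.535: each vertex is (1-t)·p0[i] + t·p1[i].
  v1: (1-0.535)·(1.41,1.67) + 0.535·(3.4,2.98) = (2.4747,2.3708)
  v2: (1-0.535)·(-0.65,3.35) + 0.535·(0.63,2.76) = (0.0348,3.0343)
  v3: (1-0.535)·(-3.31,0.81) + 0.535·(-2.05,1.03) = (-2.6359,0.9277)
  v4: (1-0.535)·(-1.86,-2.22) + 0.535·(-1.02,-2.29) = (-1.4106,-2.2575)
  v5: (1-0.535)·(0.49,-3.95) + 0.535·(1.56,-3.36) = (1.0625,-3.6343)
  v6: (1-0.535)·(2.77,-2.53) + 0.535·(3.56,-1.97) = (3.1926,-2.2304)
Shoelace sum Σ(x_i·y_{i+1} − x_{i+1}·y_i):
  i=1: 2.4747·3.0343 − 0.0348·2.3708 = +7.4264 (running +7.4264)
  i=2: 0.0348·0.9277 − -2.6359·3.0343 = +8.0305 (running +15.4570)
  i=3: -2.6359·-2.2575 − -1.4106·0.9277 = +7.2590 (running +22.7160)
  i=4: -1.4106·-3.6343 − 1.0625·-2.2575 = +7.5250 (running +30.2410)
  i=5: 1.0625·-2.2304 − 3.1926·-3.6343 = +9.2335 (running +39.4746)
  i=6: 3.1926·2.3708 − 2.4747·-2.2304 = +13.0888 (running +52.5633)
Area = |Σ|/2 = |52.5633|/2 = 26.2817

Area at t=0.535: 26.2817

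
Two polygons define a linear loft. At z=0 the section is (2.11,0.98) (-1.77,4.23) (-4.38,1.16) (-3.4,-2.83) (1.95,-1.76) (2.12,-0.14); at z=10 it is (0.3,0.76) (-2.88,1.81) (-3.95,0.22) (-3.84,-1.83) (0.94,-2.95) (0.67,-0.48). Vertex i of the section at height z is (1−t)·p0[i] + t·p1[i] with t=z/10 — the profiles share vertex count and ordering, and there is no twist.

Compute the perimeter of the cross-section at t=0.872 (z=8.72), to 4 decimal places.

Cross-section at t=0.872: each vertex is (1-t)·p0[i] + t·p1[i].
  v1: (1-0.872)·(2.11,0.98) + 0.872·(0.3,0.76) = (0.5317,0.7882)
  v2: (1-0.872)·(-1.77,4.23) + 0.872·(-2.88,1.81) = (-2.7379,2.1198)
  v3: (1-0.872)·(-4.38,1.16) + 0.872·(-3.95,0.22) = (-4.0050,0.3403)
  v4: (1-0.872)·(-3.4,-2.83) + 0.872·(-3.84,-1.83) = (-3.7837,-1.9580)
  v5: (1-0.872)·(1.95,-1.76) + 0.872·(0.94,-2.95) = (1.0693,-2.7977)
  v6: (1-0.872)·(2.12,-0.14) + 0.872·(0.67,-0.48) = (0.8556,-0.4365)
Perimeter = Σ |v_{i+1} − v_i|:
  edge 1→2: √(-3.2696² + 1.3316²) = 3.5304 (running 3.5304)
  edge 2→3: √(-1.2671² + -1.7794²) = 2.1845 (running 5.7149)
  edge 3→4: √(0.2214² + -2.2983²) = 2.3090 (running 8.0238)
  edge 4→5: √(4.8530² + -0.8397²) = 4.9251 (running 12.9489)
  edge 5→6: √(-0.2137² + 2.3612²) = 2.3708 (running 15.3197)
  edge 6→1: √(-0.3239² + 1.2246²) = 1.2668 (running 16.5865)
Perimeter = 16.5865

Perimeter at t=0.872: 16.5865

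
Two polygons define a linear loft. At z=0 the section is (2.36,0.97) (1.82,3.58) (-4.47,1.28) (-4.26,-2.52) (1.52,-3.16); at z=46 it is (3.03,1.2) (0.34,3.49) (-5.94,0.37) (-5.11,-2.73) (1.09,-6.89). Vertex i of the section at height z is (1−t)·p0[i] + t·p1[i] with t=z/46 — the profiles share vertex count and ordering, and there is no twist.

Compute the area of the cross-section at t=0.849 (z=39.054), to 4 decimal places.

Cross-section at t=0.849: each vertex is (1-t)·p0[i] + t·p1[i].
  v1: (1-0.849)·(2.36,0.97) + 0.849·(3.03,1.2) = (2.9288,1.1653)
  v2: (1-0.849)·(1.82,3.58) + 0.849·(0.34,3.49) = (0.5635,3.5036)
  v3: (1-0.849)·(-4.47,1.28) + 0.849·(-5.94,0.37) = (-5.7180,0.5074)
  v4: (1-0.849)·(-4.26,-2.52) + 0.849·(-5.11,-2.73) = (-4.9817,-2.6983)
  v5: (1-0.849)·(1.52,-3.16) + 0.849·(1.09,-6.89) = (1.1549,-6.3268)
Shoelace sum Σ(x_i·y_{i+1} − x_{i+1}·y_i):
  i=1: 2.9288·3.5036 − 0.5635·1.1653 = +9.6048 (running +9.6048)
  i=2: 0.5635·0.5074 − -5.7180·3.5036 = +20.3195 (running +29.9244)
  i=3: -5.7180·-2.6983 − -4.9817·0.5074 = +17.9566 (running +47.8810)
  i=4: -4.9817·-6.3268 − 1.1549·-2.6983 = +34.6341 (running +82.5151)
  i=5: 1.1549·1.1653 − 2.9288·-6.3268 = +19.8758 (running +102.3909)
Area = |Σ|/2 = |102.3909|/2 = 51.1955

Area at t=0.849: 51.1955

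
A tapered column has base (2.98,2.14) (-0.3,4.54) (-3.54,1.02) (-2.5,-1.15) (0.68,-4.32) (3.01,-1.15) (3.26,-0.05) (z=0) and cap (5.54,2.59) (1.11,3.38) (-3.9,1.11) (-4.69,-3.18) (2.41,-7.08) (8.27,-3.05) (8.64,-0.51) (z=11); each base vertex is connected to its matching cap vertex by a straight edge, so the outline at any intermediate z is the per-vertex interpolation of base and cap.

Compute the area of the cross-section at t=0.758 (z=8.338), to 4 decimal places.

Cross-section at t=0.758: each vertex is (1-t)·p0[i] + t·p1[i].
  v1: (1-0.758)·(2.98,2.14) + 0.758·(5.54,2.59) = (4.9205,2.4811)
  v2: (1-0.758)·(-0.3,4.54) + 0.758·(1.11,3.38) = (0.7688,3.6607)
  v3: (1-0.758)·(-3.54,1.02) + 0.758·(-3.9,1.11) = (-3.8129,1.0882)
  v4: (1-0.758)·(-2.5,-1.15) + 0.758·(-4.69,-3.18) = (-4.1600,-2.6887)
  v5: (1-0.758)·(0.68,-4.32) + 0.758·(2.41,-7.08) = (1.9913,-6.4121)
  v6: (1-0.758)·(3.01,-1.15) + 0.758·(8.27,-3.05) = (6.9971,-2.5902)
  v7: (1-0.758)·(3.26,-0.05) + 0.758·(8.64,-0.51) = (7.3380,-0.3987)
Shoelace sum Σ(x_i·y_{i+1} − x_{i+1}·y_i):
  i=1: 4.9205·3.6607 − 0.7688·2.4811 = +16.1051 (running +16.1051)
  i=2: 0.7688·1.0882 − -3.8129·3.6607 = +14.7945 (running +30.8996)
  i=3: -3.8129·-2.6887 − -4.1600·1.0882 = +14.7789 (running +45.6784)
  i=4: -4.1600·-6.4121 − 1.9913·-2.6887 = +32.0286 (running +77.7070)
  i=5: 1.9913·-2.5902 − 6.9971·-6.4121 = +39.7079 (running +117.4149)
  i=6: 6.9971·-0.3987 − 7.3380·-2.5902 = +16.2174 (running +133.6323)
  i=7: 7.3380·2.4811 − 4.9205·-0.3987 = +20.1681 (running +153.8004)
Area = |Σ|/2 = |153.8004|/2 = 76.9002

Area at t=0.758: 76.9002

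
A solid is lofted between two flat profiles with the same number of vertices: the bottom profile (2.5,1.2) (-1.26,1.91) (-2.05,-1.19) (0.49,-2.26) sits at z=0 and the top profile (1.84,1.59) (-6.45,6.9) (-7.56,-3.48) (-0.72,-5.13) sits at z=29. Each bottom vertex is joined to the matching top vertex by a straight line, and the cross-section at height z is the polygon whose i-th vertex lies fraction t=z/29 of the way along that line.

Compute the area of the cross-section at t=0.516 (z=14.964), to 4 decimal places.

Cross-section at t=0.516: each vertex is (1-t)·p0[i] + t·p1[i].
  v1: (1-0.516)·(2.5,1.2) + 0.516·(1.84,1.59) = (2.1594,1.4012)
  v2: (1-0.516)·(-1.26,1.91) + 0.516·(-6.45,6.9) = (-3.9380,4.4848)
  v3: (1-0.516)·(-2.05,-1.19) + 0.516·(-7.56,-3.48) = (-4.8932,-2.3716)
  v4: (1-0.516)·(0.49,-2.26) + 0.516·(-0.72,-5.13) = (-0.1344,-3.7409)
Shoelace sum Σ(x_i·y_{i+1} − x_{i+1}·y_i):
  i=1: 2.1594·4.4848 − -3.9380·1.4012 = +15.2029 (running +15.2029)
  i=2: -3.9380·-2.3716 − -4.8932·4.4848 = +31.2847 (running +46.4875)
  i=3: -4.8932·-3.7409 − -0.1344·-2.3716 = +17.9863 (running +64.4738)
  i=4: -0.1344·1.4012 − 2.1594·-3.7409 = +7.8900 (running +72.3638)
Area = |Σ|/2 = |72.3638|/2 = 36.1819

Area at t=0.516: 36.1819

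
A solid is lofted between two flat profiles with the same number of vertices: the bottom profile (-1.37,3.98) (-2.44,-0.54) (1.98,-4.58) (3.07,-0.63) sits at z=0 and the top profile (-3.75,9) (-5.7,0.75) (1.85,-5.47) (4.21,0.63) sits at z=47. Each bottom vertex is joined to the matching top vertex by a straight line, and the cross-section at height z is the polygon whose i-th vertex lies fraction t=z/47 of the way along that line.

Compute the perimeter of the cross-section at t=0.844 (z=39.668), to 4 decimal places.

Cross-section at t=0.844: each vertex is (1-t)·p0[i] + t·p1[i].
  v1: (1-0.844)·(-1.37,3.98) + 0.844·(-3.75,9) = (-3.3787,8.2169)
  v2: (1-0.844)·(-2.44,-0.54) + 0.844·(-5.7,0.75) = (-5.1914,0.5488)
  v3: (1-0.844)·(1.98,-4.58) + 0.844·(1.85,-5.47) = (1.8703,-5.3312)
  v4: (1-0.844)·(3.07,-0.63) + 0.844·(4.21,0.63) = (4.0322,0.4334)
Perimeter = Σ |v_{i+1} − v_i|:
  edge 1→2: √(-1.8127² + -7.6681²) = 7.8795 (running 7.8795)
  edge 2→3: √(7.0617² + -5.8799²) = 9.1892 (running 17.0687)
  edge 3→4: √(2.1619² + 5.7646²) = 6.1566 (running 23.2253)
  edge 4→1: √(-7.4109² + 7.7834²) = 10.7472 (running 33.9726)
Perimeter = 33.9726

Perimeter at t=0.844: 33.9726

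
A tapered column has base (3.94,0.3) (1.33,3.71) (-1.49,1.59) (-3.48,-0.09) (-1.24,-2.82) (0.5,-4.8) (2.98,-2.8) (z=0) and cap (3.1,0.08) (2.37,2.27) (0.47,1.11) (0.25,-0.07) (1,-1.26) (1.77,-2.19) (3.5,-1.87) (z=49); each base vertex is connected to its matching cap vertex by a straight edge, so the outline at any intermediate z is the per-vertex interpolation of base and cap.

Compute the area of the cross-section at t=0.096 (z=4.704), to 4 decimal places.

Cross-section at t=0.096: each vertex is (1-t)·p0[i] + t·p1[i].
  v1: (1-0.096)·(3.94,0.3) + 0.096·(3.1,0.08) = (3.8594,0.2789)
  v2: (1-0.096)·(1.33,3.71) + 0.096·(2.37,2.27) = (1.4298,3.5718)
  v3: (1-0.096)·(-1.49,1.59) + 0.096·(0.47,1.11) = (-1.3018,1.5439)
  v4: (1-0.096)·(-3.48,-0.09) + 0.096·(0.25,-0.07) = (-3.1219,-0.0881)
  v5: (1-0.096)·(-1.24,-2.82) + 0.096·(1,-1.26) = (-1.0250,-2.6702)
  v6: (1-0.096)·(0.5,-4.8) + 0.096·(1.77,-2.19) = (0.6219,-4.5494)
  v7: (1-0.096)·(2.98,-2.8) + 0.096·(3.5,-1.87) = (3.0299,-2.7107)
Shoelace sum Σ(x_i·y_{i+1} − x_{i+1}·y_i):
  i=1: 3.8594·3.5718 − 1.4298·0.2789 = +13.3860 (running +13.3860)
  i=2: 1.4298·1.5439 − -1.3018·3.5718 = +6.8574 (running +20.2434)
  i=3: -1.3018·-0.0881 − -3.1219·1.5439 = +4.9347 (running +25.1780)
  i=4: -3.1219·-2.6702 − -1.0250·-0.0881 = +8.2460 (running +33.4240)
  i=5: -1.0250·-4.5494 − 0.6219·-2.6702 = +6.3237 (running +39.7477)
  i=6: 0.6219·-2.7107 − 3.0299·-4.5494 = +12.0986 (running +51.8463)
  i=7: 3.0299·0.2789 − 3.8594·-2.7107 = +11.3066 (running +63.1529)
Area = |Σ|/2 = |63.1529|/2 = 31.5765

Area at t=0.096: 31.5765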